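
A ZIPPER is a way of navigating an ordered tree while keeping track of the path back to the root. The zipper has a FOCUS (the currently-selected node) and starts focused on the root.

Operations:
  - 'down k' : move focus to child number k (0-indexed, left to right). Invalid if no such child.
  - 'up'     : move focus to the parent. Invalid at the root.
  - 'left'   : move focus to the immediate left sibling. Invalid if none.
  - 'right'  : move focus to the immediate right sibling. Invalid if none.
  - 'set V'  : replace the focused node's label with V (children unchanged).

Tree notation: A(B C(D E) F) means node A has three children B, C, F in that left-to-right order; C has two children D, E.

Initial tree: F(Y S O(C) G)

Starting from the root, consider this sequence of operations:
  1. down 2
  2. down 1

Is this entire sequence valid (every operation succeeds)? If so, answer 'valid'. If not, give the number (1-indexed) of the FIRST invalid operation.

Answer: 2

Derivation:
Step 1 (down 2): focus=O path=2 depth=1 children=['C'] left=['Y', 'S'] right=['G'] parent=F
Step 2 (down 1): INVALID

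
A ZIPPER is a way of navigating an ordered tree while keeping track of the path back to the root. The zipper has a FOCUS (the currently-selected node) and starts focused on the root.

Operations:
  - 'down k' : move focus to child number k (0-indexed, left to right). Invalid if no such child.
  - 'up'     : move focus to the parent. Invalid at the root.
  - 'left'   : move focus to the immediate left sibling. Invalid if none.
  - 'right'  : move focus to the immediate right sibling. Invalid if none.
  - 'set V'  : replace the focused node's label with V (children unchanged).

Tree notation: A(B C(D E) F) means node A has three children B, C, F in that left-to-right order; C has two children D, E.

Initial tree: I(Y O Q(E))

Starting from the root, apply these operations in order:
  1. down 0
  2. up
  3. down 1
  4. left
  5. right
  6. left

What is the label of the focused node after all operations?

Step 1 (down 0): focus=Y path=0 depth=1 children=[] left=[] right=['O', 'Q'] parent=I
Step 2 (up): focus=I path=root depth=0 children=['Y', 'O', 'Q'] (at root)
Step 3 (down 1): focus=O path=1 depth=1 children=[] left=['Y'] right=['Q'] parent=I
Step 4 (left): focus=Y path=0 depth=1 children=[] left=[] right=['O', 'Q'] parent=I
Step 5 (right): focus=O path=1 depth=1 children=[] left=['Y'] right=['Q'] parent=I
Step 6 (left): focus=Y path=0 depth=1 children=[] left=[] right=['O', 'Q'] parent=I

Answer: Y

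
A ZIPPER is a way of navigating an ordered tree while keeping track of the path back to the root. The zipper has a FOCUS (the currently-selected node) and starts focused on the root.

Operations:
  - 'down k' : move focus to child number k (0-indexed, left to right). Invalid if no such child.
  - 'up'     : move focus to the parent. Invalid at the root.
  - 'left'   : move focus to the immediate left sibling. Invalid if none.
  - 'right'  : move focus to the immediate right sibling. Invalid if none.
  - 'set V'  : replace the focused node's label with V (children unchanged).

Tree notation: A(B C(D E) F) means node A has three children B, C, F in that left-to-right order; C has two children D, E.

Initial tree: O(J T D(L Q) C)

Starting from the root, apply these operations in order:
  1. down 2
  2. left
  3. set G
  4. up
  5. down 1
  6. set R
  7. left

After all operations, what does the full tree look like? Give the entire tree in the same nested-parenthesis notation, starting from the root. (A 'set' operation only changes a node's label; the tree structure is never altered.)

Answer: O(J R D(L Q) C)

Derivation:
Step 1 (down 2): focus=D path=2 depth=1 children=['L', 'Q'] left=['J', 'T'] right=['C'] parent=O
Step 2 (left): focus=T path=1 depth=1 children=[] left=['J'] right=['D', 'C'] parent=O
Step 3 (set G): focus=G path=1 depth=1 children=[] left=['J'] right=['D', 'C'] parent=O
Step 4 (up): focus=O path=root depth=0 children=['J', 'G', 'D', 'C'] (at root)
Step 5 (down 1): focus=G path=1 depth=1 children=[] left=['J'] right=['D', 'C'] parent=O
Step 6 (set R): focus=R path=1 depth=1 children=[] left=['J'] right=['D', 'C'] parent=O
Step 7 (left): focus=J path=0 depth=1 children=[] left=[] right=['R', 'D', 'C'] parent=O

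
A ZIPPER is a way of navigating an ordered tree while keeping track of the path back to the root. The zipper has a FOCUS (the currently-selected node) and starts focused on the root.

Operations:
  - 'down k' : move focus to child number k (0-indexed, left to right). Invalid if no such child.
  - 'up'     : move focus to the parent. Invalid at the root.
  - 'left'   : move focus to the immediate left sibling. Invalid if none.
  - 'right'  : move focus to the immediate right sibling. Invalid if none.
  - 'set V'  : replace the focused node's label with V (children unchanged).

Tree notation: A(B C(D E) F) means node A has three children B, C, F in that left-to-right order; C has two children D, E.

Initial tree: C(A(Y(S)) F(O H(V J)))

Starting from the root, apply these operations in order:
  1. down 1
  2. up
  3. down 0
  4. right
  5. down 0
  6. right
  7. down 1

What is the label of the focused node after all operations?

Step 1 (down 1): focus=F path=1 depth=1 children=['O', 'H'] left=['A'] right=[] parent=C
Step 2 (up): focus=C path=root depth=0 children=['A', 'F'] (at root)
Step 3 (down 0): focus=A path=0 depth=1 children=['Y'] left=[] right=['F'] parent=C
Step 4 (right): focus=F path=1 depth=1 children=['O', 'H'] left=['A'] right=[] parent=C
Step 5 (down 0): focus=O path=1/0 depth=2 children=[] left=[] right=['H'] parent=F
Step 6 (right): focus=H path=1/1 depth=2 children=['V', 'J'] left=['O'] right=[] parent=F
Step 7 (down 1): focus=J path=1/1/1 depth=3 children=[] left=['V'] right=[] parent=H

Answer: J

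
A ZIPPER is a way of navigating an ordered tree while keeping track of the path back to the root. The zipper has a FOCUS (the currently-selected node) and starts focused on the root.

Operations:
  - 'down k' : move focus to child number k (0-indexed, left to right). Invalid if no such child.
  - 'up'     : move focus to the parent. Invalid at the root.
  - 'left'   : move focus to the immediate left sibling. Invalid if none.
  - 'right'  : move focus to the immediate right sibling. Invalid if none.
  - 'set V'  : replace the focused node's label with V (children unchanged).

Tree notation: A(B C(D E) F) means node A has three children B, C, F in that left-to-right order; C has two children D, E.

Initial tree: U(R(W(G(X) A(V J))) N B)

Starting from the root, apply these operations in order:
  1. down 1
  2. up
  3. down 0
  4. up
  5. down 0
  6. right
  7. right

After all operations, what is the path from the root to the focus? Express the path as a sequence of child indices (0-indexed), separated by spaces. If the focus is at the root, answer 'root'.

Step 1 (down 1): focus=N path=1 depth=1 children=[] left=['R'] right=['B'] parent=U
Step 2 (up): focus=U path=root depth=0 children=['R', 'N', 'B'] (at root)
Step 3 (down 0): focus=R path=0 depth=1 children=['W'] left=[] right=['N', 'B'] parent=U
Step 4 (up): focus=U path=root depth=0 children=['R', 'N', 'B'] (at root)
Step 5 (down 0): focus=R path=0 depth=1 children=['W'] left=[] right=['N', 'B'] parent=U
Step 6 (right): focus=N path=1 depth=1 children=[] left=['R'] right=['B'] parent=U
Step 7 (right): focus=B path=2 depth=1 children=[] left=['R', 'N'] right=[] parent=U

Answer: 2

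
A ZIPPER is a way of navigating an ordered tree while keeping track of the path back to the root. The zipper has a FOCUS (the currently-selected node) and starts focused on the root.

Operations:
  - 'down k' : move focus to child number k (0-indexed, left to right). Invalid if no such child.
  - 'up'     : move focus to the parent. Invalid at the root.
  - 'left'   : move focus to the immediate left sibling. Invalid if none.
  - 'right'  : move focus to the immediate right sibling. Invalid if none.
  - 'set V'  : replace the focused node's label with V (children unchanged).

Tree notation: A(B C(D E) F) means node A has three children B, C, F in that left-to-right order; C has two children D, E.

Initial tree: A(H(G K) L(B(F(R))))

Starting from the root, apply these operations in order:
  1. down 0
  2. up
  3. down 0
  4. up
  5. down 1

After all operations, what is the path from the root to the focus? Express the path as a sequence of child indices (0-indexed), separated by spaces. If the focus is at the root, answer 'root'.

Step 1 (down 0): focus=H path=0 depth=1 children=['G', 'K'] left=[] right=['L'] parent=A
Step 2 (up): focus=A path=root depth=0 children=['H', 'L'] (at root)
Step 3 (down 0): focus=H path=0 depth=1 children=['G', 'K'] left=[] right=['L'] parent=A
Step 4 (up): focus=A path=root depth=0 children=['H', 'L'] (at root)
Step 5 (down 1): focus=L path=1 depth=1 children=['B'] left=['H'] right=[] parent=A

Answer: 1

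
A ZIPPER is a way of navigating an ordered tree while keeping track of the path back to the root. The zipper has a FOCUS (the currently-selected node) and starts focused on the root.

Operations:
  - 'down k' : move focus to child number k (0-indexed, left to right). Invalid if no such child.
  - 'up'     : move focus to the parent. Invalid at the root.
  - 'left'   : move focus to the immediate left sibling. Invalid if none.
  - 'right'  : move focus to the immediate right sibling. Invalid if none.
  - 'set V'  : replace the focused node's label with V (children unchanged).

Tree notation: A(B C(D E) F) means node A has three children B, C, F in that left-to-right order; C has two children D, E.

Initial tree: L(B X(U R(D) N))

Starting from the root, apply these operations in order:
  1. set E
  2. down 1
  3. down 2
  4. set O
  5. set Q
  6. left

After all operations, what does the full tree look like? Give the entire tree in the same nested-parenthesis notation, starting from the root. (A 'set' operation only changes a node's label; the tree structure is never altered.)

Step 1 (set E): focus=E path=root depth=0 children=['B', 'X'] (at root)
Step 2 (down 1): focus=X path=1 depth=1 children=['U', 'R', 'N'] left=['B'] right=[] parent=E
Step 3 (down 2): focus=N path=1/2 depth=2 children=[] left=['U', 'R'] right=[] parent=X
Step 4 (set O): focus=O path=1/2 depth=2 children=[] left=['U', 'R'] right=[] parent=X
Step 5 (set Q): focus=Q path=1/2 depth=2 children=[] left=['U', 'R'] right=[] parent=X
Step 6 (left): focus=R path=1/1 depth=2 children=['D'] left=['U'] right=['Q'] parent=X

Answer: E(B X(U R(D) Q))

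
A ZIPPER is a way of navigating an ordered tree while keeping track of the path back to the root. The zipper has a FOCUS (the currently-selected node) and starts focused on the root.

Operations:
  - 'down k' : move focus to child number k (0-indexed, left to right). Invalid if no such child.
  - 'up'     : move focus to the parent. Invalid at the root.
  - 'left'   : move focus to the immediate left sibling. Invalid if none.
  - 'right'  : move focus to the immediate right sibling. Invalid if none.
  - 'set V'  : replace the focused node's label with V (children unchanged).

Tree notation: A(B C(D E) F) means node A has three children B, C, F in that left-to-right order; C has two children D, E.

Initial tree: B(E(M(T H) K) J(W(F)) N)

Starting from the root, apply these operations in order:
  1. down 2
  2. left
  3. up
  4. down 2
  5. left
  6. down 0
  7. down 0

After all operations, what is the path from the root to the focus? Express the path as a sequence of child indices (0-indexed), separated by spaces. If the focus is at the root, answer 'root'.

Answer: 1 0 0

Derivation:
Step 1 (down 2): focus=N path=2 depth=1 children=[] left=['E', 'J'] right=[] parent=B
Step 2 (left): focus=J path=1 depth=1 children=['W'] left=['E'] right=['N'] parent=B
Step 3 (up): focus=B path=root depth=0 children=['E', 'J', 'N'] (at root)
Step 4 (down 2): focus=N path=2 depth=1 children=[] left=['E', 'J'] right=[] parent=B
Step 5 (left): focus=J path=1 depth=1 children=['W'] left=['E'] right=['N'] parent=B
Step 6 (down 0): focus=W path=1/0 depth=2 children=['F'] left=[] right=[] parent=J
Step 7 (down 0): focus=F path=1/0/0 depth=3 children=[] left=[] right=[] parent=W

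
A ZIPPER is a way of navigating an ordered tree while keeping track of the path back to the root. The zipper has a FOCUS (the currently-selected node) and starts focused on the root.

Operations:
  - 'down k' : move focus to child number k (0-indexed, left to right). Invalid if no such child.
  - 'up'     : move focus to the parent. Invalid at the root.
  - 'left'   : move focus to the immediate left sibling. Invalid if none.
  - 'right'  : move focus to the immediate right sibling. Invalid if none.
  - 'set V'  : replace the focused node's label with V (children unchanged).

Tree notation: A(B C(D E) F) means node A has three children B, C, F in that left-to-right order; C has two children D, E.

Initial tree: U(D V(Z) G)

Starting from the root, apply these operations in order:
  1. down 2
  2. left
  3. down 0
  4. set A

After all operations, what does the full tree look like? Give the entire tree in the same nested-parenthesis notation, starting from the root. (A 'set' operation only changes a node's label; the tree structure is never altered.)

Step 1 (down 2): focus=G path=2 depth=1 children=[] left=['D', 'V'] right=[] parent=U
Step 2 (left): focus=V path=1 depth=1 children=['Z'] left=['D'] right=['G'] parent=U
Step 3 (down 0): focus=Z path=1/0 depth=2 children=[] left=[] right=[] parent=V
Step 4 (set A): focus=A path=1/0 depth=2 children=[] left=[] right=[] parent=V

Answer: U(D V(A) G)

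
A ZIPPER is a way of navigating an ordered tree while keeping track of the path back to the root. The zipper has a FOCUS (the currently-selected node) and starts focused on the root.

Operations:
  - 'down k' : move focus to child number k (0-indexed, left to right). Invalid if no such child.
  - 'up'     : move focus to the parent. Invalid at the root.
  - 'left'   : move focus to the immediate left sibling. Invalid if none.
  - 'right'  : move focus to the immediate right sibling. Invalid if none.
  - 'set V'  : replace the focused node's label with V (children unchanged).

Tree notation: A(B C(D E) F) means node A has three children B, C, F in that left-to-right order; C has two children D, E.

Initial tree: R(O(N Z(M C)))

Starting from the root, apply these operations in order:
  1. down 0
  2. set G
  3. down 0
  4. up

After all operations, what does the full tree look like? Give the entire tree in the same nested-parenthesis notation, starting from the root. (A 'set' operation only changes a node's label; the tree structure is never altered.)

Step 1 (down 0): focus=O path=0 depth=1 children=['N', 'Z'] left=[] right=[] parent=R
Step 2 (set G): focus=G path=0 depth=1 children=['N', 'Z'] left=[] right=[] parent=R
Step 3 (down 0): focus=N path=0/0 depth=2 children=[] left=[] right=['Z'] parent=G
Step 4 (up): focus=G path=0 depth=1 children=['N', 'Z'] left=[] right=[] parent=R

Answer: R(G(N Z(M C)))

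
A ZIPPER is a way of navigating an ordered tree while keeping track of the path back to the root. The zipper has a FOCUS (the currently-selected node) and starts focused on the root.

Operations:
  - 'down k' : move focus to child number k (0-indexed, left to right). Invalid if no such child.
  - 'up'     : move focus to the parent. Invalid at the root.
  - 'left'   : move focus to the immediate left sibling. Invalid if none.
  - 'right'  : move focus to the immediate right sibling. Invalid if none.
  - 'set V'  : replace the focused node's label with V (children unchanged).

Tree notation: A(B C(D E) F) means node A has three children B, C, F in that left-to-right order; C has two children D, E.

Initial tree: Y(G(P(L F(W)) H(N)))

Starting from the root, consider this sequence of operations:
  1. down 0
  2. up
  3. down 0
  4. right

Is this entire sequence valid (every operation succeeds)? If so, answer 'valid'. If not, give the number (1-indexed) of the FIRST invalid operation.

Answer: 4

Derivation:
Step 1 (down 0): focus=G path=0 depth=1 children=['P', 'H'] left=[] right=[] parent=Y
Step 2 (up): focus=Y path=root depth=0 children=['G'] (at root)
Step 3 (down 0): focus=G path=0 depth=1 children=['P', 'H'] left=[] right=[] parent=Y
Step 4 (right): INVALID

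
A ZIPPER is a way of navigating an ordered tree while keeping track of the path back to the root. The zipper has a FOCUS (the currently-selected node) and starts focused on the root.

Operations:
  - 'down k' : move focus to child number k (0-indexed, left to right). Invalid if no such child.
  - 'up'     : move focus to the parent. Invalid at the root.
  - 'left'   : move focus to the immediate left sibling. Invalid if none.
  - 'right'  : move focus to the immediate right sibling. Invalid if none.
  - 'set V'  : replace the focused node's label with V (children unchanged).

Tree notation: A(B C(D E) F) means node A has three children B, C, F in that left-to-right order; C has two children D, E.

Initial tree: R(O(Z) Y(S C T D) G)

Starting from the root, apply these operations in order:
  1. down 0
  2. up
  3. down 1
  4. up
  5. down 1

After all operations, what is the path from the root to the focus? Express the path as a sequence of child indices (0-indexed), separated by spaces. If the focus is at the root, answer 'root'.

Answer: 1

Derivation:
Step 1 (down 0): focus=O path=0 depth=1 children=['Z'] left=[] right=['Y', 'G'] parent=R
Step 2 (up): focus=R path=root depth=0 children=['O', 'Y', 'G'] (at root)
Step 3 (down 1): focus=Y path=1 depth=1 children=['S', 'C', 'T', 'D'] left=['O'] right=['G'] parent=R
Step 4 (up): focus=R path=root depth=0 children=['O', 'Y', 'G'] (at root)
Step 5 (down 1): focus=Y path=1 depth=1 children=['S', 'C', 'T', 'D'] left=['O'] right=['G'] parent=R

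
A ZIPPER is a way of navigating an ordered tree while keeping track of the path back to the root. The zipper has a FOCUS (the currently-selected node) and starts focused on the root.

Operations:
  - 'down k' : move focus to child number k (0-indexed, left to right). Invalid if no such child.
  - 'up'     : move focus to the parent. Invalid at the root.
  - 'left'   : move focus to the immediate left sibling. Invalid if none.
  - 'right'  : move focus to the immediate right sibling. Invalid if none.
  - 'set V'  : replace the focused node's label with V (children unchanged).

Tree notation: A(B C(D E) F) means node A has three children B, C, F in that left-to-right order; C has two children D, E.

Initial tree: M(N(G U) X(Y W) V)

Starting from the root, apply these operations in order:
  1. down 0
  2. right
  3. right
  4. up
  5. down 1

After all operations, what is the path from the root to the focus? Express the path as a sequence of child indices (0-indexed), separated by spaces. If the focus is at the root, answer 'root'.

Answer: 1

Derivation:
Step 1 (down 0): focus=N path=0 depth=1 children=['G', 'U'] left=[] right=['X', 'V'] parent=M
Step 2 (right): focus=X path=1 depth=1 children=['Y', 'W'] left=['N'] right=['V'] parent=M
Step 3 (right): focus=V path=2 depth=1 children=[] left=['N', 'X'] right=[] parent=M
Step 4 (up): focus=M path=root depth=0 children=['N', 'X', 'V'] (at root)
Step 5 (down 1): focus=X path=1 depth=1 children=['Y', 'W'] left=['N'] right=['V'] parent=M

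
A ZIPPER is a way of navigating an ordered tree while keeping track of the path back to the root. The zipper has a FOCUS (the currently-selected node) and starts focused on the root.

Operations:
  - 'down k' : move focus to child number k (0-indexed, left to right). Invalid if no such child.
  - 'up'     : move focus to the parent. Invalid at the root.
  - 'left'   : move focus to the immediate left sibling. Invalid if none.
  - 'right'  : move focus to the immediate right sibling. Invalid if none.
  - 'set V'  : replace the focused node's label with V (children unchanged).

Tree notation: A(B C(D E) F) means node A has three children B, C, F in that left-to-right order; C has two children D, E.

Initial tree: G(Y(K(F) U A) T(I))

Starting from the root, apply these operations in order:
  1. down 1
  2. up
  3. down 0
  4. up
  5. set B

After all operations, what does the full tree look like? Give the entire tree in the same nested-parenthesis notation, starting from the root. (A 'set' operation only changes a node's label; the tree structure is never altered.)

Step 1 (down 1): focus=T path=1 depth=1 children=['I'] left=['Y'] right=[] parent=G
Step 2 (up): focus=G path=root depth=0 children=['Y', 'T'] (at root)
Step 3 (down 0): focus=Y path=0 depth=1 children=['K', 'U', 'A'] left=[] right=['T'] parent=G
Step 4 (up): focus=G path=root depth=0 children=['Y', 'T'] (at root)
Step 5 (set B): focus=B path=root depth=0 children=['Y', 'T'] (at root)

Answer: B(Y(K(F) U A) T(I))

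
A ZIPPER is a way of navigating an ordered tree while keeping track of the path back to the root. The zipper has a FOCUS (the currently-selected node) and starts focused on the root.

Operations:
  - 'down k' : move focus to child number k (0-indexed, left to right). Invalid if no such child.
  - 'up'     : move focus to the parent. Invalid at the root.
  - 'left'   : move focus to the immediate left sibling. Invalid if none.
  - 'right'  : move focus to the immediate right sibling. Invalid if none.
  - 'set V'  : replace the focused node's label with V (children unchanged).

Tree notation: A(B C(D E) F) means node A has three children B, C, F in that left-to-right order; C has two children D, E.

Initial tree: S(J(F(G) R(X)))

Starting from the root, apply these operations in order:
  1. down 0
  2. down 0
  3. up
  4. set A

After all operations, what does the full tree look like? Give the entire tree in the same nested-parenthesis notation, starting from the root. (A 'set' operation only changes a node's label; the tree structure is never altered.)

Step 1 (down 0): focus=J path=0 depth=1 children=['F', 'R'] left=[] right=[] parent=S
Step 2 (down 0): focus=F path=0/0 depth=2 children=['G'] left=[] right=['R'] parent=J
Step 3 (up): focus=J path=0 depth=1 children=['F', 'R'] left=[] right=[] parent=S
Step 4 (set A): focus=A path=0 depth=1 children=['F', 'R'] left=[] right=[] parent=S

Answer: S(A(F(G) R(X)))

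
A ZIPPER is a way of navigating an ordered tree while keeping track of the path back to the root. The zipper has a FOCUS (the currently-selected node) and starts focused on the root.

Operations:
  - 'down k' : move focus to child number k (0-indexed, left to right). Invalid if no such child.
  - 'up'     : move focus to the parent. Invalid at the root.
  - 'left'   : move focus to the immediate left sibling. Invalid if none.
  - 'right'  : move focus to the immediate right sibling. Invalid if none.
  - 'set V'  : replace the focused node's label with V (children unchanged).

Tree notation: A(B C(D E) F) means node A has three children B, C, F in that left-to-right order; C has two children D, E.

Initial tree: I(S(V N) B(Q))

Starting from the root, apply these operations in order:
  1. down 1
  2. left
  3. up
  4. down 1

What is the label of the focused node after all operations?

Answer: B

Derivation:
Step 1 (down 1): focus=B path=1 depth=1 children=['Q'] left=['S'] right=[] parent=I
Step 2 (left): focus=S path=0 depth=1 children=['V', 'N'] left=[] right=['B'] parent=I
Step 3 (up): focus=I path=root depth=0 children=['S', 'B'] (at root)
Step 4 (down 1): focus=B path=1 depth=1 children=['Q'] left=['S'] right=[] parent=I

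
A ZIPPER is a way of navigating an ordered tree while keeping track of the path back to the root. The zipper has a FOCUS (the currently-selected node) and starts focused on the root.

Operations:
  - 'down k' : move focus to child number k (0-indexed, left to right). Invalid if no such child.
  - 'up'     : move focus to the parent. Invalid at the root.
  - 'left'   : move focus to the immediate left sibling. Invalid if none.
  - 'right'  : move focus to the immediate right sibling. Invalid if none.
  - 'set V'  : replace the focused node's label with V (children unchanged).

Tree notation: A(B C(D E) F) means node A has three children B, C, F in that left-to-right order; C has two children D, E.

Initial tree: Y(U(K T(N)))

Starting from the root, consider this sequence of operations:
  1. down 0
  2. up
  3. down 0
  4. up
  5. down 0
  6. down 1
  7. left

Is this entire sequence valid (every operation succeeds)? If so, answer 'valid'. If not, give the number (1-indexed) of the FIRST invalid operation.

Step 1 (down 0): focus=U path=0 depth=1 children=['K', 'T'] left=[] right=[] parent=Y
Step 2 (up): focus=Y path=root depth=0 children=['U'] (at root)
Step 3 (down 0): focus=U path=0 depth=1 children=['K', 'T'] left=[] right=[] parent=Y
Step 4 (up): focus=Y path=root depth=0 children=['U'] (at root)
Step 5 (down 0): focus=U path=0 depth=1 children=['K', 'T'] left=[] right=[] parent=Y
Step 6 (down 1): focus=T path=0/1 depth=2 children=['N'] left=['K'] right=[] parent=U
Step 7 (left): focus=K path=0/0 depth=2 children=[] left=[] right=['T'] parent=U

Answer: valid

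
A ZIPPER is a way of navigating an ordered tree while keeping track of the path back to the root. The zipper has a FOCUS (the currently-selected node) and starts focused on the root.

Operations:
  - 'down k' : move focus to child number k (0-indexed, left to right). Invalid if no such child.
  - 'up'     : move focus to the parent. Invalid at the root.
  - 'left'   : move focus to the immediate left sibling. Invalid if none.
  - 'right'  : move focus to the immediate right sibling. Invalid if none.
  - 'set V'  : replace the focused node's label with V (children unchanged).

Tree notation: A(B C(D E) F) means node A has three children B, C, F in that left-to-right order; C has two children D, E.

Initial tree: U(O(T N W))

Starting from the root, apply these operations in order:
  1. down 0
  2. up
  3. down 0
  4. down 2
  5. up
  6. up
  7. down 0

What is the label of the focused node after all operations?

Answer: O

Derivation:
Step 1 (down 0): focus=O path=0 depth=1 children=['T', 'N', 'W'] left=[] right=[] parent=U
Step 2 (up): focus=U path=root depth=0 children=['O'] (at root)
Step 3 (down 0): focus=O path=0 depth=1 children=['T', 'N', 'W'] left=[] right=[] parent=U
Step 4 (down 2): focus=W path=0/2 depth=2 children=[] left=['T', 'N'] right=[] parent=O
Step 5 (up): focus=O path=0 depth=1 children=['T', 'N', 'W'] left=[] right=[] parent=U
Step 6 (up): focus=U path=root depth=0 children=['O'] (at root)
Step 7 (down 0): focus=O path=0 depth=1 children=['T', 'N', 'W'] left=[] right=[] parent=U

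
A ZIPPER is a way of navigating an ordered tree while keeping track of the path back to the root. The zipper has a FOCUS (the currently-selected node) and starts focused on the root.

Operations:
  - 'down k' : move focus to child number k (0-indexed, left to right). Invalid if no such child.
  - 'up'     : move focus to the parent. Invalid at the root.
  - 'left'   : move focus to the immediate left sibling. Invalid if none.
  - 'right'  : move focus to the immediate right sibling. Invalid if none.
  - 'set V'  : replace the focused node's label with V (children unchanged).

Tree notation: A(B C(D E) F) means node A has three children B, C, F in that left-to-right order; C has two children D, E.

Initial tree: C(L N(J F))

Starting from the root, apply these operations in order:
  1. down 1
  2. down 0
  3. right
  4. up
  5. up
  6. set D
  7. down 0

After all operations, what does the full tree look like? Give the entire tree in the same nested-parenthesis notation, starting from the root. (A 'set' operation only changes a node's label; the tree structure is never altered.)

Step 1 (down 1): focus=N path=1 depth=1 children=['J', 'F'] left=['L'] right=[] parent=C
Step 2 (down 0): focus=J path=1/0 depth=2 children=[] left=[] right=['F'] parent=N
Step 3 (right): focus=F path=1/1 depth=2 children=[] left=['J'] right=[] parent=N
Step 4 (up): focus=N path=1 depth=1 children=['J', 'F'] left=['L'] right=[] parent=C
Step 5 (up): focus=C path=root depth=0 children=['L', 'N'] (at root)
Step 6 (set D): focus=D path=root depth=0 children=['L', 'N'] (at root)
Step 7 (down 0): focus=L path=0 depth=1 children=[] left=[] right=['N'] parent=D

Answer: D(L N(J F))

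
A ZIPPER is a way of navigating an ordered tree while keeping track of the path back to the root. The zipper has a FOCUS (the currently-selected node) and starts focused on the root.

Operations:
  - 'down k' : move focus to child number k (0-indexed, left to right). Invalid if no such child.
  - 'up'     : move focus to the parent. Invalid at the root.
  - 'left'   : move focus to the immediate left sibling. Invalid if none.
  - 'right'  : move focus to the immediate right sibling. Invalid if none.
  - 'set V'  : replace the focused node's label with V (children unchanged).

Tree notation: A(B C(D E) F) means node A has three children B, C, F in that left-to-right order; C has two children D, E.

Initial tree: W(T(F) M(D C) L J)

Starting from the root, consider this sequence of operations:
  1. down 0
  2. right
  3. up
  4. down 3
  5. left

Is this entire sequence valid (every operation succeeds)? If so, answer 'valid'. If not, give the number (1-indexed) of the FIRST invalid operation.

Answer: valid

Derivation:
Step 1 (down 0): focus=T path=0 depth=1 children=['F'] left=[] right=['M', 'L', 'J'] parent=W
Step 2 (right): focus=M path=1 depth=1 children=['D', 'C'] left=['T'] right=['L', 'J'] parent=W
Step 3 (up): focus=W path=root depth=0 children=['T', 'M', 'L', 'J'] (at root)
Step 4 (down 3): focus=J path=3 depth=1 children=[] left=['T', 'M', 'L'] right=[] parent=W
Step 5 (left): focus=L path=2 depth=1 children=[] left=['T', 'M'] right=['J'] parent=W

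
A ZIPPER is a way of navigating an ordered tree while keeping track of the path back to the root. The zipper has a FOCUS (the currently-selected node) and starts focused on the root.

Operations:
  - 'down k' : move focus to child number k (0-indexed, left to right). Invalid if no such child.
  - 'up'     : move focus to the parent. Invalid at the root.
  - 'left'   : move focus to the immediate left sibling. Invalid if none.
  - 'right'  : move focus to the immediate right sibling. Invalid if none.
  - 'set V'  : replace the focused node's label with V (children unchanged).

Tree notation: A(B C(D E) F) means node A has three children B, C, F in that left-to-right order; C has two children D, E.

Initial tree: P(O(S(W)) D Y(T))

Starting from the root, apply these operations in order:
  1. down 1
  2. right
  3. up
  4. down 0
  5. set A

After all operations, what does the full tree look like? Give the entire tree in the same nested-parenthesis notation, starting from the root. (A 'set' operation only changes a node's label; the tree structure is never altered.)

Step 1 (down 1): focus=D path=1 depth=1 children=[] left=['O'] right=['Y'] parent=P
Step 2 (right): focus=Y path=2 depth=1 children=['T'] left=['O', 'D'] right=[] parent=P
Step 3 (up): focus=P path=root depth=0 children=['O', 'D', 'Y'] (at root)
Step 4 (down 0): focus=O path=0 depth=1 children=['S'] left=[] right=['D', 'Y'] parent=P
Step 5 (set A): focus=A path=0 depth=1 children=['S'] left=[] right=['D', 'Y'] parent=P

Answer: P(A(S(W)) D Y(T))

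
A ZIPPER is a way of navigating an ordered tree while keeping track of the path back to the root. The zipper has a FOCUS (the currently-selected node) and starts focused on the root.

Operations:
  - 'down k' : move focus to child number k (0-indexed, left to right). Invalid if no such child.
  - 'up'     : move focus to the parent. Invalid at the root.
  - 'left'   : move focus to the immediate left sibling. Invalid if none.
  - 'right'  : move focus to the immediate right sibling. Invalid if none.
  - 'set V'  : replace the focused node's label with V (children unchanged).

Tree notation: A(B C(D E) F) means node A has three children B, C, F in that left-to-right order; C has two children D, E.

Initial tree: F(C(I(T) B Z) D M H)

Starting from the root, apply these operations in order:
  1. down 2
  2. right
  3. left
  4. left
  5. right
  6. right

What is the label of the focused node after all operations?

Answer: H

Derivation:
Step 1 (down 2): focus=M path=2 depth=1 children=[] left=['C', 'D'] right=['H'] parent=F
Step 2 (right): focus=H path=3 depth=1 children=[] left=['C', 'D', 'M'] right=[] parent=F
Step 3 (left): focus=M path=2 depth=1 children=[] left=['C', 'D'] right=['H'] parent=F
Step 4 (left): focus=D path=1 depth=1 children=[] left=['C'] right=['M', 'H'] parent=F
Step 5 (right): focus=M path=2 depth=1 children=[] left=['C', 'D'] right=['H'] parent=F
Step 6 (right): focus=H path=3 depth=1 children=[] left=['C', 'D', 'M'] right=[] parent=F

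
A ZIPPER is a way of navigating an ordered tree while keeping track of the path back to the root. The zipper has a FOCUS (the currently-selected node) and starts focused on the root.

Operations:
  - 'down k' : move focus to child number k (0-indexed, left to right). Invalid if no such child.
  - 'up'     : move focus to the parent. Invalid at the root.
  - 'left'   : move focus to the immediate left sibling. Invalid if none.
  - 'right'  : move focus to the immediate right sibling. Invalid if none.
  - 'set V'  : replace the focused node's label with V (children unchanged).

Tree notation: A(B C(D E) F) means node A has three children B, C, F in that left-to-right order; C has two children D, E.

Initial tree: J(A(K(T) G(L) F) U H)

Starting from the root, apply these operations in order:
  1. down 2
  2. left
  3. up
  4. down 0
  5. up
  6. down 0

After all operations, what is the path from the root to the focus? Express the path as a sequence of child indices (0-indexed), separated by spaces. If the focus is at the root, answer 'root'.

Answer: 0

Derivation:
Step 1 (down 2): focus=H path=2 depth=1 children=[] left=['A', 'U'] right=[] parent=J
Step 2 (left): focus=U path=1 depth=1 children=[] left=['A'] right=['H'] parent=J
Step 3 (up): focus=J path=root depth=0 children=['A', 'U', 'H'] (at root)
Step 4 (down 0): focus=A path=0 depth=1 children=['K', 'G', 'F'] left=[] right=['U', 'H'] parent=J
Step 5 (up): focus=J path=root depth=0 children=['A', 'U', 'H'] (at root)
Step 6 (down 0): focus=A path=0 depth=1 children=['K', 'G', 'F'] left=[] right=['U', 'H'] parent=J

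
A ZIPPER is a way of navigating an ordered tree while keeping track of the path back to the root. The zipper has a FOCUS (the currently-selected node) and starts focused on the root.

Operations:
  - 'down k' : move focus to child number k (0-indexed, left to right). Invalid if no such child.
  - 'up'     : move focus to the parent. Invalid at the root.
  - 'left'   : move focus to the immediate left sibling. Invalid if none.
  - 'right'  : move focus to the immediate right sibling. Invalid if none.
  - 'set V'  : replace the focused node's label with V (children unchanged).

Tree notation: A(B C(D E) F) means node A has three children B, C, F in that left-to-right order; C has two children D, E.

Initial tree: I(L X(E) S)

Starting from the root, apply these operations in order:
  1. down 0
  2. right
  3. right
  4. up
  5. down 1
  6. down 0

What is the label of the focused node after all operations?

Step 1 (down 0): focus=L path=0 depth=1 children=[] left=[] right=['X', 'S'] parent=I
Step 2 (right): focus=X path=1 depth=1 children=['E'] left=['L'] right=['S'] parent=I
Step 3 (right): focus=S path=2 depth=1 children=[] left=['L', 'X'] right=[] parent=I
Step 4 (up): focus=I path=root depth=0 children=['L', 'X', 'S'] (at root)
Step 5 (down 1): focus=X path=1 depth=1 children=['E'] left=['L'] right=['S'] parent=I
Step 6 (down 0): focus=E path=1/0 depth=2 children=[] left=[] right=[] parent=X

Answer: E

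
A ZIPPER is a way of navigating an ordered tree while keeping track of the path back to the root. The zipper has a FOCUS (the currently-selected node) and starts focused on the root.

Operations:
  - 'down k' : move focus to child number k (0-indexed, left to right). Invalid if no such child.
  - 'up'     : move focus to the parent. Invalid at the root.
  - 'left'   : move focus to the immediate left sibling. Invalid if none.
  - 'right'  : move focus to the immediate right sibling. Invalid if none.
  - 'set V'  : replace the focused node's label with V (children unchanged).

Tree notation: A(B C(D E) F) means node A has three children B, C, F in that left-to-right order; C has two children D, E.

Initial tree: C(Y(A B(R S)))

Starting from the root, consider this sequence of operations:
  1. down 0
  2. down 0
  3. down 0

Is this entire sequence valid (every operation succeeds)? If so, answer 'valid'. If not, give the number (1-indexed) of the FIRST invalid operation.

Answer: 3

Derivation:
Step 1 (down 0): focus=Y path=0 depth=1 children=['A', 'B'] left=[] right=[] parent=C
Step 2 (down 0): focus=A path=0/0 depth=2 children=[] left=[] right=['B'] parent=Y
Step 3 (down 0): INVALID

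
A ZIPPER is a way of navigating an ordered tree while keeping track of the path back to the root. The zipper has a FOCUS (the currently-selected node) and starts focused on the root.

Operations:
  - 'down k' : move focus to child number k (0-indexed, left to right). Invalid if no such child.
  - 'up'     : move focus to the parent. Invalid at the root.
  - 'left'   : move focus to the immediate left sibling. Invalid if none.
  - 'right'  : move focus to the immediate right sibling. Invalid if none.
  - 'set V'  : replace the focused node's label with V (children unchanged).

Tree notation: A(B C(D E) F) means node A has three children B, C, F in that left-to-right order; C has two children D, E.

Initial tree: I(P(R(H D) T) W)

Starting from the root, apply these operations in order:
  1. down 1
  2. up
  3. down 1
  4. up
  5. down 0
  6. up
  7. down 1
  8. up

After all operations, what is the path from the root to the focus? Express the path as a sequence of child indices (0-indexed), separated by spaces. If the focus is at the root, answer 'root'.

Answer: root

Derivation:
Step 1 (down 1): focus=W path=1 depth=1 children=[] left=['P'] right=[] parent=I
Step 2 (up): focus=I path=root depth=0 children=['P', 'W'] (at root)
Step 3 (down 1): focus=W path=1 depth=1 children=[] left=['P'] right=[] parent=I
Step 4 (up): focus=I path=root depth=0 children=['P', 'W'] (at root)
Step 5 (down 0): focus=P path=0 depth=1 children=['R', 'T'] left=[] right=['W'] parent=I
Step 6 (up): focus=I path=root depth=0 children=['P', 'W'] (at root)
Step 7 (down 1): focus=W path=1 depth=1 children=[] left=['P'] right=[] parent=I
Step 8 (up): focus=I path=root depth=0 children=['P', 'W'] (at root)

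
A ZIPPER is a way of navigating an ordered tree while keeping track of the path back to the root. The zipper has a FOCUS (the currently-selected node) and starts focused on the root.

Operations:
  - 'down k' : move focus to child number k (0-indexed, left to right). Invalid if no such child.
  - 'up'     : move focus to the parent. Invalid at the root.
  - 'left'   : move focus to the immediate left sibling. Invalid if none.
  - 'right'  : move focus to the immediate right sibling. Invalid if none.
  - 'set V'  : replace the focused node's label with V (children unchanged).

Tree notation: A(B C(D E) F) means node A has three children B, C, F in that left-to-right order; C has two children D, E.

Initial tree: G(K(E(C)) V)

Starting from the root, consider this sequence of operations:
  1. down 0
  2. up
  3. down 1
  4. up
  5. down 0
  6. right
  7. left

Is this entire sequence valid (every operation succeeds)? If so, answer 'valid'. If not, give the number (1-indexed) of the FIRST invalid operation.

Answer: valid

Derivation:
Step 1 (down 0): focus=K path=0 depth=1 children=['E'] left=[] right=['V'] parent=G
Step 2 (up): focus=G path=root depth=0 children=['K', 'V'] (at root)
Step 3 (down 1): focus=V path=1 depth=1 children=[] left=['K'] right=[] parent=G
Step 4 (up): focus=G path=root depth=0 children=['K', 'V'] (at root)
Step 5 (down 0): focus=K path=0 depth=1 children=['E'] left=[] right=['V'] parent=G
Step 6 (right): focus=V path=1 depth=1 children=[] left=['K'] right=[] parent=G
Step 7 (left): focus=K path=0 depth=1 children=['E'] left=[] right=['V'] parent=G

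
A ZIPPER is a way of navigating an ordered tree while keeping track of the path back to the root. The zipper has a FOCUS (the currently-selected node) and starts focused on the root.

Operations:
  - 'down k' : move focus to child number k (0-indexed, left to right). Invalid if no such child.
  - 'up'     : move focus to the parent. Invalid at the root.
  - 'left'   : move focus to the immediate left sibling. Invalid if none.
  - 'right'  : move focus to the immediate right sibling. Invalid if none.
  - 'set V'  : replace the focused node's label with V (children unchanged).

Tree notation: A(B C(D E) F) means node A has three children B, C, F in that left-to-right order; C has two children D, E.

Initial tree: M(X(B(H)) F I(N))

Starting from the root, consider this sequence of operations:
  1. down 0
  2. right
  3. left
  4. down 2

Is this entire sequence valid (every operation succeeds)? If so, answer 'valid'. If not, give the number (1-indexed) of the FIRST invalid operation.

Answer: 4

Derivation:
Step 1 (down 0): focus=X path=0 depth=1 children=['B'] left=[] right=['F', 'I'] parent=M
Step 2 (right): focus=F path=1 depth=1 children=[] left=['X'] right=['I'] parent=M
Step 3 (left): focus=X path=0 depth=1 children=['B'] left=[] right=['F', 'I'] parent=M
Step 4 (down 2): INVALID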